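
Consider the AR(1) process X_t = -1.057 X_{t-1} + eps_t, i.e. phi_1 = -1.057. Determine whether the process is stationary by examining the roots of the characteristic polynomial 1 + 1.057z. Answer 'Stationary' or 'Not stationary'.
\text{Not stationary}

The AR(p) characteristic polynomial is P(z) = 1 + 1.057z.
Stationarity requires all roots to lie outside the unit circle, i.e. |z| > 1 for every root.
This is linear in z: 1 + (1.057) z = 0  =>  z = -1/(1.057) = -0.946074,  |z| = 0.946074.
Moduli of all roots: 0.9461.
All moduli strictly greater than 1? No.
Verdict: Not stationary.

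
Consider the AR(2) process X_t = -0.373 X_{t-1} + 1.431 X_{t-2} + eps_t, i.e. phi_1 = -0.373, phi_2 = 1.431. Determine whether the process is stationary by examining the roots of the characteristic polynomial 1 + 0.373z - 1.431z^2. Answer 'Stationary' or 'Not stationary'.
\text{Not stationary}

The AR(p) characteristic polynomial is P(z) = 1 + 0.373z - 1.431z^2.
Stationarity requires all roots to lie outside the unit circle, i.e. |z| > 1 for every root.
Set 1 + (0.373) z + (-1.431) z^2 = 0, i.e. a z^2 + b z + c = 0 with a = -1.431, b = 0.373, c = 1.
Discriminant D = b^2 - 4ac = (0.373)^2 - 4*(-1.431)*1 = 0.139129 - (-5.724) = 5.863129.
D >= 0, so the roots are real: z = (-b +/- sqrt(D)) / (2a) = (-0.373 +/- 2.42139) / (-2.862).
  z_1 = (-0.373 + 2.42139) / (-2.862) = -0.7157,   |z_1| = 0.7157.
  z_2 = (-0.373 - 2.42139) / (-2.862) = 0.9764,   |z_2| = 0.9764.
Moduli of all roots: 0.7157, 0.9764.
All moduli strictly greater than 1? No.
Verdict: Not stationary.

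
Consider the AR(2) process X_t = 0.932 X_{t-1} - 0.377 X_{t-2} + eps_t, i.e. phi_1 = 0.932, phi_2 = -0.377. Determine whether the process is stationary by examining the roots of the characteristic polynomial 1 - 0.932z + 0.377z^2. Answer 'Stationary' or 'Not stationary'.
\text{Stationary}

The AR(p) characteristic polynomial is P(z) = 1 - 0.932z + 0.377z^2.
Stationarity requires all roots to lie outside the unit circle, i.e. |z| > 1 for every root.
Set 1 + (-0.932) z + (0.377) z^2 = 0, i.e. a z^2 + b z + c = 0 with a = 0.377, b = -0.932, c = 1.
Discriminant D = b^2 - 4ac = (-0.932)^2 - 4*(0.377)*1 = 0.868624 - (1.508) = -0.639376.
D < 0, so the roots are the complex-conjugate pair z = (-b +/- i sqrt(-D)) / (2a) = 1.2361 +/- 1.0605i.
For a conjugate pair |z|^2 = z * conj(z) = (product of roots) = c/a = 1/(0.377) = 2.65252, so |z| = sqrt(2.65252) = 1.6287 for both roots.
Moduli of all roots: 1.6287, 1.6287.
All moduli strictly greater than 1? Yes.
Verdict: Stationary.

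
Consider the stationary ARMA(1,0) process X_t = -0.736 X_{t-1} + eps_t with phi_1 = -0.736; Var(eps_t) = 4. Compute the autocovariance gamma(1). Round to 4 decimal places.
\gamma(1) = -6.4237

Multiply the model equation by X_{t-k} and take expectations. With theta_0 = psi_0 = 1 and psi_j the MA(infinity) weights, this gives
  gamma(k) - sum_i phi_i gamma(k-i) = c_k,
  c_k = sigma^2 * sum_{j=k..q} theta_j psi_{j-k}   (c_k = 0 for k > q),
using gamma(-m) = gamma(m).
Pure AR (q = 0): c_0 = sigma^2 = 4, c_k = 0 for k >= 1.
Equations for k = 0 and k = 1 (AR order 1):
  gamma(0) = phi_1 gamma(1) + c_0
  gamma(1) = phi_1 gamma(0) + c_1
Substituting the second into the first: gamma(0) (1 - phi_1^2) = c_0 + phi_1 c_1, so
  gamma(0) = c_0 / (1 - phi_1^2) = 4 / (1 - (-0.736)^2) = 4 / 0.458304 = 8.727831.
  gamma(1) = phi_1 gamma(0) = (-0.736)(8.727831) = -6.423684.
Therefore gamma(1) = -6.4237 (to 4 decimal places).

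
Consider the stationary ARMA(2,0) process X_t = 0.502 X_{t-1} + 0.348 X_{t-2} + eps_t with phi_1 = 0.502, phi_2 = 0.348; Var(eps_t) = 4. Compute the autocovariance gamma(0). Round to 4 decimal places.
\gamma(0) = 11.1769

Multiply the model equation by X_{t-k} and take expectations. With theta_0 = psi_0 = 1 and psi_j the MA(infinity) weights, this gives
  gamma(k) - sum_i phi_i gamma(k-i) = c_k,
  c_k = sigma^2 * sum_{j=k..q} theta_j psi_{j-k}   (c_k = 0 for k > q),
using gamma(-m) = gamma(m).
Pure AR (q = 0): c_0 = sigma^2 = 4, c_k = 0 for k >= 1.
Equations for k = 0, 1, 2 (AR order 2, c_2 = 0):
  (E0) gamma(0) = phi_1 gamma(1) + phi_2 gamma(2) + c_0
  (E1) gamma(1) = phi_1 gamma(0) + phi_2 gamma(1) + c_1
  (E2) gamma(2) = phi_1 gamma(1) + phi_2 gamma(0)
From (E1): gamma(1) = A gamma(0) + B with
  A = phi_1 / (1 - phi_2) = 0.502 / 0.652 = 0.769939,   B = c_1 / (1 - phi_2) = 0 / 0.652 = 0.
Insert (E2) into (E0): gamma(0) (1 - phi_2^2) = phi_1 (1 + phi_2) gamma(1) + c_0.
  phi_1 (1 + phi_2) = (0.502)(1.348) = 0.676696,   1 - phi_2^2 = 0.878896.
Replace gamma(1) by A gamma(0) + B and collect gamma(0):
  gamma(0) [0.878896 - (0.676696)(0.769939)] = c_0 = 4
  gamma(0) * 0.357882 = 4
  gamma(0) = 4 / 0.357882 = 11.176881.
Therefore gamma(0) = 11.1769 (to 4 decimal places).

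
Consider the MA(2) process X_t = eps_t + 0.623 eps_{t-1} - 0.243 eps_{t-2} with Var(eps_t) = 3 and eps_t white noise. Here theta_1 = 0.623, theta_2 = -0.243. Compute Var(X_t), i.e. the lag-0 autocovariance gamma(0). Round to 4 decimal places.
\gamma(0) = 4.3415

For an MA(q) process X_t = eps_t + sum_i theta_i eps_{t-i} with
Var(eps_t) = sigma^2, the variance is
  gamma(0) = sigma^2 * (1 + sum_i theta_i^2).
  sum_i theta_i^2 = (0.623)^2 + (-0.243)^2 = 0.388129 + 0.059049 = 0.447178.
  gamma(0) = 3 * (1 + 0.447178) = 3 * 1.447178 = 4.341534, which rounds to 4.3415.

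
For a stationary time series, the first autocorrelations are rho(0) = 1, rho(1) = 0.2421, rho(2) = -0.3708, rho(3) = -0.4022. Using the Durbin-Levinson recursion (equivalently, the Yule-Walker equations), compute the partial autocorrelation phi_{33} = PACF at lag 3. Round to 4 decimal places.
\phi_{33} = -0.2160

The PACF at lag k is phi_{kk}, the last component of the solution
to the Yule-Walker system G_k phi = r_k where
  (G_k)_{ij} = rho(|i - j|), (r_k)_i = rho(i), i,j = 1..k.
Equivalently, Durbin-Levinson gives phi_{kk} iteratively:
  phi_{11} = rho(1)
  phi_{kk} = [rho(k) - sum_{j=1..k-1} phi_{k-1,j} rho(k-j)]
            / [1 - sum_{j=1..k-1} phi_{k-1,j} rho(j)],
  phi_{k,j} = phi_{k-1,j} - phi_{kk} phi_{k-1,k-j},  j = 1..k-1.
Step k = 1:
  phi_11 = rho(1) = 0.2421.
Step k = 2:
  phi_22 = [rho(2) - phi_11 rho(1)] / [1 - phi_11 rho(1)] = [-0.3708 - (0.2421)(0.2421)] / [1 - (0.2421)(0.2421)]
         = -0.42941241 / 0.94138759 = -0.456148.
  Update: phi_21 = phi_11 - phi_22 phi_11 = 0.2421 - (-0.456148)(0.2421) = 0.352534.
Step k = 3:
  phi_33 = [rho(3) - phi_21 rho(2) - phi_22 rho(1)] / [1 - phi_21 rho(1) - phi_22 rho(2)]
    numerator   = -0.4022 - (0.352534)(-0.3708) - (-0.456148)(0.2421) = -0.16104705
    denominator = 1 - (0.352534)(0.2421) - (-0.456148)(-0.3708) = 0.74551182
  phi_33 = -0.16104705 / 0.74551182 = -0.216.
Therefore phi_{33} = -0.2160.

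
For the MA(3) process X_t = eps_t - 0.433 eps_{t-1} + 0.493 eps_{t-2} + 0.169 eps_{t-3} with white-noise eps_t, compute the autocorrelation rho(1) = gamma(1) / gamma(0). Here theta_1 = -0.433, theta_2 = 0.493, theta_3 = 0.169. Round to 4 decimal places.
\rho(1) = -0.3860

For an MA(q) process with theta_0 = 1, the autocovariance is
  gamma(k) = sigma^2 * sum_{i=0..q-k} theta_i * theta_{i+k},
and rho(k) = gamma(k) / gamma(0). Sigma^2 cancels.
  numerator   = (1)*(-0.433) + (-0.433)*(0.493) + (0.493)*(0.169) = -0.563152.
  denominator = (1)^2 + (-0.433)^2 + (0.493)^2 + (0.169)^2 = 1.459099.
  rho(1) = -0.563152 / 1.459099 = -0.3860.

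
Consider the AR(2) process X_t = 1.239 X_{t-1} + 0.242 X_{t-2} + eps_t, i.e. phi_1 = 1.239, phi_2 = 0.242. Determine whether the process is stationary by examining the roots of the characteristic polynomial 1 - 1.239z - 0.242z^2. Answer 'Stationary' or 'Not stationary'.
\text{Not stationary}

The AR(p) characteristic polynomial is P(z) = 1 - 1.239z - 0.242z^2.
Stationarity requires all roots to lie outside the unit circle, i.e. |z| > 1 for every root.
Set 1 + (-1.239) z + (-0.242) z^2 = 0, i.e. a z^2 + b z + c = 0 with a = -0.242, b = -1.239, c = 1.
Discriminant D = b^2 - 4ac = (-1.239)^2 - 4*(-0.242)*1 = 1.535121 - (-0.968) = 2.503121.
D >= 0, so the roots are real: z = (-b +/- sqrt(D)) / (2a) = (1.239 +/- 1.582125) / (-0.484).
  z_1 = (1.239 + 1.582125) / (-0.484) = -5.8288,   |z_1| = 5.8288.
  z_2 = (1.239 - 1.582125) / (-0.484) = 0.7089,   |z_2| = 0.7089.
Moduli of all roots: 5.8288, 0.7089.
All moduli strictly greater than 1? No.
Verdict: Not stationary.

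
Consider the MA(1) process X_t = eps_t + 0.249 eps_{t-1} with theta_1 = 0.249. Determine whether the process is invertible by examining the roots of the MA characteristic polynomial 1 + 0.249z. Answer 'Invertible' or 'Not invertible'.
\text{Invertible}

The MA(q) characteristic polynomial is P(z) = 1 + 0.249z.
Invertibility requires all roots to lie outside the unit circle, i.e. |z| > 1 for every root.
This is linear in z: 1 + (0.249) z = 0  =>  z = -1/(0.249) = -4.016064,  |z| = 4.016064.
Moduli of all roots: 4.0161.
All moduli strictly greater than 1? Yes.
Verdict: Invertible.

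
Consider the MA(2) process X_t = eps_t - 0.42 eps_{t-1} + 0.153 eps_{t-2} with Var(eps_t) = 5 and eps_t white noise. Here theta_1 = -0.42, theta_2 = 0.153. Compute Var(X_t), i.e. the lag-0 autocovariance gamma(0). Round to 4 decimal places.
\gamma(0) = 5.9990

For an MA(q) process X_t = eps_t + sum_i theta_i eps_{t-i} with
Var(eps_t) = sigma^2, the variance is
  gamma(0) = sigma^2 * (1 + sum_i theta_i^2).
  sum_i theta_i^2 = (-0.42)^2 + (0.153)^2 = 0.1764 + 0.023409 = 0.199809.
  gamma(0) = 5 * (1 + 0.199809) = 5 * 1.199809 = 5.999045, which rounds to 5.9990.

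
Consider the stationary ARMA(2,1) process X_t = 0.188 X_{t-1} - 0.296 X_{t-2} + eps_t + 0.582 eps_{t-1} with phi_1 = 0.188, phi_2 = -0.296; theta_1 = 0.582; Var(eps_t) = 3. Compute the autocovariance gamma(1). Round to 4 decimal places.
\gamma(1) = 2.0818

Multiply the model equation by X_{t-k} and take expectations. With theta_0 = psi_0 = 1 and psi_j the MA(infinity) weights, this gives
  gamma(k) - sum_i phi_i gamma(k-i) = c_k,
  c_k = sigma^2 * sum_{j=k..q} theta_j psi_{j-k}   (c_k = 0 for k > q),
using gamma(-m) = gamma(m).
psi-weights needed (psi_j = theta_j + sum_i phi_i psi_{j-i}):
  psi_1 = theta_1 + phi_1 = 0.582 + (0.188) = 0.77
Right-hand sides:
  c_0 = sigma^2 (1 + theta_1 psi_1) = 3 * (1 + (0.582)(0.77)) = 3 * 1.44814 = 4.34442
  c_1 = sigma^2 theta_1 = 3 * (0.582) = 1.746
  c_2 = 0
Equations for k = 0, 1, 2 (AR order 2, c_2 = 0):
  (E0) gamma(0) = phi_1 gamma(1) + phi_2 gamma(2) + c_0
  (E1) gamma(1) = phi_1 gamma(0) + phi_2 gamma(1) + c_1
  (E2) gamma(2) = phi_1 gamma(1) + phi_2 gamma(0)
From (E1): gamma(1) = A gamma(0) + B with
  A = phi_1 / (1 - phi_2) = 0.188 / 1.296 = 0.145062,   B = c_1 / (1 - phi_2) = 1.746 / 1.296 = 1.347222.
Insert (E2) into (E0): gamma(0) (1 - phi_2^2) = phi_1 (1 + phi_2) gamma(1) + c_0.
  phi_1 (1 + phi_2) = (0.188)(0.704) = 0.132352,   1 - phi_2^2 = 0.912384.
Replace gamma(1) by A gamma(0) + B and collect gamma(0):
  gamma(0) [0.912384 - (0.132352)(0.145062)] = (0.132352)(1.347222) + 4.34442
  gamma(0) * 0.893185 = 4.522728
  gamma(0) = 4.522728 / 0.893185 = 5.063597.
  gamma(1) = A gamma(0) + B = (0.145062)(5.063597) + (1.347222) = 2.081756.
Therefore gamma(1) = 2.0818 (to 4 decimal places).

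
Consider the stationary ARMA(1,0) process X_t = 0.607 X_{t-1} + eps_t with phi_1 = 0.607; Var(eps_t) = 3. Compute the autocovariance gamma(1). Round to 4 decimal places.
\gamma(1) = 2.8834

Multiply the model equation by X_{t-k} and take expectations. With theta_0 = psi_0 = 1 and psi_j the MA(infinity) weights, this gives
  gamma(k) - sum_i phi_i gamma(k-i) = c_k,
  c_k = sigma^2 * sum_{j=k..q} theta_j psi_{j-k}   (c_k = 0 for k > q),
using gamma(-m) = gamma(m).
Pure AR (q = 0): c_0 = sigma^2 = 3, c_k = 0 for k >= 1.
Equations for k = 0 and k = 1 (AR order 1):
  gamma(0) = phi_1 gamma(1) + c_0
  gamma(1) = phi_1 gamma(0) + c_1
Substituting the second into the first: gamma(0) (1 - phi_1^2) = c_0 + phi_1 c_1, so
  gamma(0) = c_0 / (1 - phi_1^2) = 3 / (1 - (0.607)^2) = 3 / 0.631551 = 4.75021.
  gamma(1) = phi_1 gamma(0) = (0.607)(4.75021) = 2.883378.
Therefore gamma(1) = 2.8834 (to 4 decimal places).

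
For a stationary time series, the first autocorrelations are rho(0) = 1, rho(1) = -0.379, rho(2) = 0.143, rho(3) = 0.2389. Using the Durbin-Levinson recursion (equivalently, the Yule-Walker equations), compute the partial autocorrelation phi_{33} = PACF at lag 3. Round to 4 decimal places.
\phi_{33} = 0.3420

The PACF at lag k is phi_{kk}, the last component of the solution
to the Yule-Walker system G_k phi = r_k where
  (G_k)_{ij} = rho(|i - j|), (r_k)_i = rho(i), i,j = 1..k.
Equivalently, Durbin-Levinson gives phi_{kk} iteratively:
  phi_{11} = rho(1)
  phi_{kk} = [rho(k) - sum_{j=1..k-1} phi_{k-1,j} rho(k-j)]
            / [1 - sum_{j=1..k-1} phi_{k-1,j} rho(j)],
  phi_{k,j} = phi_{k-1,j} - phi_{kk} phi_{k-1,k-j},  j = 1..k-1.
Step k = 1:
  phi_11 = rho(1) = -0.379.
Step k = 2:
  phi_22 = [rho(2) - phi_11 rho(1)] / [1 - phi_11 rho(1)] = [0.143 - (-0.379)(-0.379)] / [1 - (-0.379)(-0.379)]
         = -0.000641 / 0.856359 = -0.000749.
  Update: phi_21 = phi_11 - phi_22 phi_11 = -0.379 - (-0.000749)(-0.379) = -0.379284.
Step k = 3:
  phi_33 = [rho(3) - phi_21 rho(2) - phi_22 rho(1)] / [1 - phi_21 rho(1) - phi_22 rho(2)]
    numerator   = 0.2389 - (-0.379284)(0.143) - (-0.000749)(-0.379) = 0.29285388
    denominator = 1 - (-0.379284)(-0.379) - (-0.000749)(0.143) = 0.85635852
  phi_33 = 0.29285388 / 0.85635852 = 0.342.
Therefore phi_{33} = 0.3420.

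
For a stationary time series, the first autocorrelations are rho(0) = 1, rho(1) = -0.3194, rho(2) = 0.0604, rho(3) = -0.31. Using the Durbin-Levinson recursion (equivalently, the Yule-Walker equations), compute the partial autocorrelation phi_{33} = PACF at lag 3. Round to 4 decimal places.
\phi_{33} = -0.3400

The PACF at lag k is phi_{kk}, the last component of the solution
to the Yule-Walker system G_k phi = r_k where
  (G_k)_{ij} = rho(|i - j|), (r_k)_i = rho(i), i,j = 1..k.
Equivalently, Durbin-Levinson gives phi_{kk} iteratively:
  phi_{11} = rho(1)
  phi_{kk} = [rho(k) - sum_{j=1..k-1} phi_{k-1,j} rho(k-j)]
            / [1 - sum_{j=1..k-1} phi_{k-1,j} rho(j)],
  phi_{k,j} = phi_{k-1,j} - phi_{kk} phi_{k-1,k-j},  j = 1..k-1.
Step k = 1:
  phi_11 = rho(1) = -0.3194.
Step k = 2:
  phi_22 = [rho(2) - phi_11 rho(1)] / [1 - phi_11 rho(1)] = [0.0604 - (-0.3194)(-0.3194)] / [1 - (-0.3194)(-0.3194)]
         = -0.04161636 / 0.89798364 = -0.046344.
  Update: phi_21 = phi_11 - phi_22 phi_11 = -0.3194 - (-0.046344)(-0.3194) = -0.334202.
Step k = 3:
  phi_33 = [rho(3) - phi_21 rho(2) - phi_22 rho(1)] / [1 - phi_21 rho(1) - phi_22 rho(2)]
    numerator   = -0.31 - (-0.334202)(0.0604) - (-0.046344)(-0.3194) = -0.30461653
    denominator = 1 - (-0.334202)(-0.3194) - (-0.046344)(0.0604) = 0.89605496
  phi_33 = -0.30461653 / 0.89605496 = -0.34.
Therefore phi_{33} = -0.3400.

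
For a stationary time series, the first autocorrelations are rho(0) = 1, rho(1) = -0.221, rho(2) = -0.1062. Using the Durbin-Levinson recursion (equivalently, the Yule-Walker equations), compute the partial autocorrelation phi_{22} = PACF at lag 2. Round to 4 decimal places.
\phi_{22} = -0.1630

The PACF at lag k is phi_{kk}, the last component of the solution
to the Yule-Walker system G_k phi = r_k where
  (G_k)_{ij} = rho(|i - j|), (r_k)_i = rho(i), i,j = 1..k.
Equivalently, Durbin-Levinson gives phi_{kk} iteratively:
  phi_{11} = rho(1)
  phi_{kk} = [rho(k) - sum_{j=1..k-1} phi_{k-1,j} rho(k-j)]
            / [1 - sum_{j=1..k-1} phi_{k-1,j} rho(j)],
  phi_{k,j} = phi_{k-1,j} - phi_{kk} phi_{k-1,k-j},  j = 1..k-1.
Step k = 1:
  phi_11 = rho(1) = -0.221.
Step k = 2:
  phi_22 = [rho(2) - phi_11 rho(1)] / [1 - phi_11 rho(1)] = [-0.1062 - (-0.221)(-0.221)] / [1 - (-0.221)(-0.221)]
         = -0.155041 / 0.951159 = -0.163.
Therefore phi_{22} = -0.1630.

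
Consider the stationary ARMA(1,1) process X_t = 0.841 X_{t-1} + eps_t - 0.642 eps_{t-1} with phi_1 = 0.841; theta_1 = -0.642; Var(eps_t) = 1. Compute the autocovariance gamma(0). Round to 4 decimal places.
\gamma(0) = 1.1353

Multiply the model equation by X_{t-k} and take expectations. With theta_0 = psi_0 = 1 and psi_j the MA(infinity) weights, this gives
  gamma(k) - sum_i phi_i gamma(k-i) = c_k,
  c_k = sigma^2 * sum_{j=k..q} theta_j psi_{j-k}   (c_k = 0 for k > q),
using gamma(-m) = gamma(m).
psi-weights needed (psi_j = theta_j + sum_i phi_i psi_{j-i}):
  psi_1 = theta_1 + phi_1 = -0.642 + (0.841) = 0.199
Right-hand sides:
  c_0 = sigma^2 (1 + theta_1 psi_1) = 1 * (1 + (-0.642)(0.199)) = 1 * 0.872242 = 0.872242
  c_1 = sigma^2 theta_1 = 1 * (-0.642) = -0.642
  c_2 = 0
Equations for k = 0 and k = 1 (AR order 1):
  gamma(0) = phi_1 gamma(1) + c_0
  gamma(1) = phi_1 gamma(0) + c_1
Substituting the second into the first: gamma(0) (1 - phi_1^2) = c_0 + phi_1 c_1, so
  gamma(0) = (c_0 + phi_1 c_1) / (1 - phi_1^2) = (0.872242 + (0.841)(-0.642)) / (1 - (0.841)^2) = 0.33232 / 0.292719 = 1.135287.
Therefore gamma(0) = 1.1353 (to 4 decimal places).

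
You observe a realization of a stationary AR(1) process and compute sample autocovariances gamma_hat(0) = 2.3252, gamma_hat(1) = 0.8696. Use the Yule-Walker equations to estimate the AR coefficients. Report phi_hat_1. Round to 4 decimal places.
\hat\phi_{1} = 0.3740

The Yule-Walker equations for an AR(p) process read, in matrix form,
  Gamma_p phi = r_p,   with   (Gamma_p)_{ij} = gamma(|i - j|),
                       (r_p)_i = gamma(i),   i,j = 1..p.
Substitute the sample gammas (Toeplitz matrix and right-hand side of size 1):
  Gamma_p = [[2.3252]]
  r_p     = [0.8696]
With p = 1 this is the single equation gamma(0) phi_1 = gamma(1):
  phi_hat_1 = gamma(1) / gamma(0) = 0.8696 / 2.3252 = 0.3740.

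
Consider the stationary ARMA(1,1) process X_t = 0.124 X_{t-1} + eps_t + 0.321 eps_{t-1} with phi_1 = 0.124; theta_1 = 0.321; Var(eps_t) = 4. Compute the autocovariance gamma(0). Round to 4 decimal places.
\gamma(0) = 4.8045

Multiply the model equation by X_{t-k} and take expectations. With theta_0 = psi_0 = 1 and psi_j the MA(infinity) weights, this gives
  gamma(k) - sum_i phi_i gamma(k-i) = c_k,
  c_k = sigma^2 * sum_{j=k..q} theta_j psi_{j-k}   (c_k = 0 for k > q),
using gamma(-m) = gamma(m).
psi-weights needed (psi_j = theta_j + sum_i phi_i psi_{j-i}):
  psi_1 = theta_1 + phi_1 = 0.321 + (0.124) = 0.445
Right-hand sides:
  c_0 = sigma^2 (1 + theta_1 psi_1) = 4 * (1 + (0.321)(0.445)) = 4 * 1.142845 = 4.57138
  c_1 = sigma^2 theta_1 = 4 * (0.321) = 1.284
  c_2 = 0
Equations for k = 0 and k = 1 (AR order 1):
  gamma(0) = phi_1 gamma(1) + c_0
  gamma(1) = phi_1 gamma(0) + c_1
Substituting the second into the first: gamma(0) (1 - phi_1^2) = c_0 + phi_1 c_1, so
  gamma(0) = (c_0 + phi_1 c_1) / (1 - phi_1^2) = (4.57138 + (0.124)(1.284)) / (1 - (0.124)^2) = 4.730596 / 0.984624 = 4.80447.
Therefore gamma(0) = 4.8045 (to 4 decimal places).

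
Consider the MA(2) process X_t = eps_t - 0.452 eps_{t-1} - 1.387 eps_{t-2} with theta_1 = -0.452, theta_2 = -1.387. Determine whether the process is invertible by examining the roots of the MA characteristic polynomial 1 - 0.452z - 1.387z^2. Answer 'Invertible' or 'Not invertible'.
\text{Not invertible}

The MA(q) characteristic polynomial is P(z) = 1 - 0.452z - 1.387z^2.
Invertibility requires all roots to lie outside the unit circle, i.e. |z| > 1 for every root.
Set 1 + (-0.452) z + (-1.387) z^2 = 0, i.e. a z^2 + b z + c = 0 with a = -1.387, b = -0.452, c = 1.
Discriminant D = b^2 - 4ac = (-0.452)^2 - 4*(-1.387)*1 = 0.204304 - (-5.548) = 5.752304.
D >= 0, so the roots are real: z = (-b +/- sqrt(D)) / (2a) = (0.452 +/- 2.398396) / (-2.774).
  z_1 = (0.452 + 2.398396) / (-2.774) = -1.0275,   |z_1| = 1.0275.
  z_2 = (0.452 - 2.398396) / (-2.774) = 0.7017,   |z_2| = 0.7017.
Moduli of all roots: 1.0275, 0.7017.
All moduli strictly greater than 1? No.
Verdict: Not invertible.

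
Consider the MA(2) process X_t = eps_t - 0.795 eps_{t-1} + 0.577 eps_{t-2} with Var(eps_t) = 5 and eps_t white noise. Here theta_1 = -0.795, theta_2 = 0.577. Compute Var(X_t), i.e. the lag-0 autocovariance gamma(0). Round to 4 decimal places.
\gamma(0) = 9.8248

For an MA(q) process X_t = eps_t + sum_i theta_i eps_{t-i} with
Var(eps_t) = sigma^2, the variance is
  gamma(0) = sigma^2 * (1 + sum_i theta_i^2).
  sum_i theta_i^2 = (-0.795)^2 + (0.577)^2 = 0.632025 + 0.332929 = 0.964954.
  gamma(0) = 5 * (1 + 0.964954) = 5 * 1.964954 = 9.82477, which rounds to 9.8248.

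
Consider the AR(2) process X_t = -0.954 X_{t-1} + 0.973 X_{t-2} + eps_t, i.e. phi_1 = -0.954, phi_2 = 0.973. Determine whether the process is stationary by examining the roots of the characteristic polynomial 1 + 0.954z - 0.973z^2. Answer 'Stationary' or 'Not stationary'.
\text{Not stationary}

The AR(p) characteristic polynomial is P(z) = 1 + 0.954z - 0.973z^2.
Stationarity requires all roots to lie outside the unit circle, i.e. |z| > 1 for every root.
Set 1 + (0.954) z + (-0.973) z^2 = 0, i.e. a z^2 + b z + c = 0 with a = -0.973, b = 0.954, c = 1.
Discriminant D = b^2 - 4ac = (0.954)^2 - 4*(-0.973)*1 = 0.910116 - (-3.892) = 4.802116.
D >= 0, so the roots are real: z = (-b +/- sqrt(D)) / (2a) = (-0.954 +/- 2.191373) / (-1.946).
  z_1 = (-0.954 + 2.191373) / (-1.946) = -0.6359,   |z_1| = 0.6359.
  z_2 = (-0.954 - 2.191373) / (-1.946) = 1.6163,   |z_2| = 1.6163.
Moduli of all roots: 0.6359, 1.6163.
All moduli strictly greater than 1? No.
Verdict: Not stationary.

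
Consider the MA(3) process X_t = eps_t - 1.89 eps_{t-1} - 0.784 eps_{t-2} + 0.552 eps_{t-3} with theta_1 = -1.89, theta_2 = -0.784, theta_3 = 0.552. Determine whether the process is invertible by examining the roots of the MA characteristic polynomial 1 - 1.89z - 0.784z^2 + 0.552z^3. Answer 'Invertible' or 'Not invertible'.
\text{Not invertible}

The MA(q) characteristic polynomial is P(z) = 1 - 1.89z - 0.784z^2 + 0.552z^3.
Invertibility requires all roots to lie outside the unit circle, i.e. |z| > 1 for every root.
Degree 3: look for a simple real root z0 first, then factor out (1 - z/z0) and solve the remaining quadratic.
Testing z0 = 2.5: P(2.5) = 1 + (-1.89)(2.5) + (-0.784)(2.5)^2 + (0.552)(2.5)^3
  = 1 + (-4.725) + (-4.9) + (8.625) = 0.  So z_0 = 2.5 is a root, |z_0| = 2.5.
Divide out the factor (1 - 0.4 z) = (1 - z/z0) (since 1/z0 = 0.4):
  P(z) = (1 - 0.4 z)(1 + (-1.49) z + (-1.38) z^2)
  [check: z-coef -1.49 - (0.4) = -1.89; z^2-coef -1.38 - (0.4)(-1.49) = -0.784; z^3-coef -(0.4)(-1.38) = 0.552.]
Remaining roots from the quadratic factor 1 + (-1.49) z + (-1.38) z^2:
  Set 1 + (-1.49) z + (-1.38) z^2 = 0, i.e. a z^2 + b z + c = 0 with a = -1.38, b = -1.49, c = 1.
  Discriminant D = b^2 - 4ac = (-1.49)^2 - 4*(-1.38)*1 = 2.2201 - (-5.52) = 7.7401.
  D >= 0, so the roots are real: z = (-b +/- sqrt(D)) / (2a) = (1.49 +/- 2.782104) / (-2.76).
    z_1 = (1.49 + 2.782104) / (-2.76) = -1.5479,   |z_1| = 1.5479.
    z_2 = (1.49 - 2.782104) / (-2.76) = 0.4682,   |z_2| = 0.4682.
Moduli of all roots: 2.5000, 1.5479, 0.4682.
All moduli strictly greater than 1? No.
Verdict: Not invertible.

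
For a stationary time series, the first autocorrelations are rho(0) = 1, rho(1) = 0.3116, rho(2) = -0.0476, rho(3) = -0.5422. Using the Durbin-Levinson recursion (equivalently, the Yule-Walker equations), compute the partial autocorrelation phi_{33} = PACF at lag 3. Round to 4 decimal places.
\phi_{33} = -0.5400

The PACF at lag k is phi_{kk}, the last component of the solution
to the Yule-Walker system G_k phi = r_k where
  (G_k)_{ij} = rho(|i - j|), (r_k)_i = rho(i), i,j = 1..k.
Equivalently, Durbin-Levinson gives phi_{kk} iteratively:
  phi_{11} = rho(1)
  phi_{kk} = [rho(k) - sum_{j=1..k-1} phi_{k-1,j} rho(k-j)]
            / [1 - sum_{j=1..k-1} phi_{k-1,j} rho(j)],
  phi_{k,j} = phi_{k-1,j} - phi_{kk} phi_{k-1,k-j},  j = 1..k-1.
Step k = 1:
  phi_11 = rho(1) = 0.3116.
Step k = 2:
  phi_22 = [rho(2) - phi_11 rho(1)] / [1 - phi_11 rho(1)] = [-0.0476 - (0.3116)(0.3116)] / [1 - (0.3116)(0.3116)]
         = -0.14469456 / 0.90290544 = -0.160254.
  Update: phi_21 = phi_11 - phi_22 phi_11 = 0.3116 - (-0.160254)(0.3116) = 0.361535.
Step k = 3:
  phi_33 = [rho(3) - phi_21 rho(2) - phi_22 rho(1)] / [1 - phi_21 rho(1) - phi_22 rho(2)]
    numerator   = -0.5422 - (0.361535)(-0.0476) - (-0.160254)(0.3116) = -0.47505565
    denominator = 1 - (0.361535)(0.3116) - (-0.160254)(-0.0476) = 0.8797175
  phi_33 = -0.47505565 / 0.8797175 = -0.54.
Therefore phi_{33} = -0.5400.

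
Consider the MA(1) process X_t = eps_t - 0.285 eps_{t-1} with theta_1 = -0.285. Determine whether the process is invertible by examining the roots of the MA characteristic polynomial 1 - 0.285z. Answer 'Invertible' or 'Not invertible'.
\text{Invertible}

The MA(q) characteristic polynomial is P(z) = 1 - 0.285z.
Invertibility requires all roots to lie outside the unit circle, i.e. |z| > 1 for every root.
This is linear in z: 1 + (-0.285) z = 0  =>  z = -1/(-0.285) = 3.508772,  |z| = 3.508772.
Moduli of all roots: 3.5088.
All moduli strictly greater than 1? Yes.
Verdict: Invertible.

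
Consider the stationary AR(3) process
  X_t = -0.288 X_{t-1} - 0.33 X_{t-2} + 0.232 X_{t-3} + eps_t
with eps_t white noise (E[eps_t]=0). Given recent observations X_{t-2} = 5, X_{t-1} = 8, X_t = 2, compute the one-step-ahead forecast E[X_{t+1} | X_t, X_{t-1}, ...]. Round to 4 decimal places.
E[X_{t+1} \mid \mathcal F_t] = -2.0560

For an AR(p) model X_t = c + sum_i phi_i X_{t-i} + eps_t, the
one-step-ahead conditional mean is
  E[X_{t+1} | X_t, ...] = c + sum_i phi_i X_{t+1-i}.
Substitute known values:
  E[X_{t+1} | ...] = (-0.288) * (2) + (-0.33) * (8) + (0.232) * (5)
                   = -2.0560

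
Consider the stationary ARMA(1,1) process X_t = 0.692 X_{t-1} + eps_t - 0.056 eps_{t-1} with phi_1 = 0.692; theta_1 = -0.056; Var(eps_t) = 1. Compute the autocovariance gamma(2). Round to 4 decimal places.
\gamma(2) = 0.8118

Multiply the model equation by X_{t-k} and take expectations. With theta_0 = psi_0 = 1 and psi_j the MA(infinity) weights, this gives
  gamma(k) - sum_i phi_i gamma(k-i) = c_k,
  c_k = sigma^2 * sum_{j=k..q} theta_j psi_{j-k}   (c_k = 0 for k > q),
using gamma(-m) = gamma(m).
psi-weights needed (psi_j = theta_j + sum_i phi_i psi_{j-i}):
  psi_1 = theta_1 + phi_1 = -0.056 + (0.692) = 0.636
Right-hand sides:
  c_0 = sigma^2 (1 + theta_1 psi_1) = 1 * (1 + (-0.056)(0.636)) = 1 * 0.964384 = 0.964384
  c_1 = sigma^2 theta_1 = 1 * (-0.056) = -0.056
  c_2 = 0
Equations for k = 0 and k = 1 (AR order 1):
  gamma(0) = phi_1 gamma(1) + c_0
  gamma(1) = phi_1 gamma(0) + c_1
Substituting the second into the first: gamma(0) (1 - phi_1^2) = c_0 + phi_1 c_1, so
  gamma(0) = (c_0 + phi_1 c_1) / (1 - phi_1^2) = (0.964384 + (0.692)(-0.056)) / (1 - (0.692)^2) = 0.925632 / 0.521136 = 1.776181.
  gamma(1) = phi_1 gamma(0) + c_1 = (0.692)(1.776181) + (-0.056) = 1.173117.
For k = 2 (> q): gamma(2) = phi_1 gamma(1) = (0.692)(1.173117) = 0.811797.
Therefore gamma(2) = 0.8118 (to 4 decimal places).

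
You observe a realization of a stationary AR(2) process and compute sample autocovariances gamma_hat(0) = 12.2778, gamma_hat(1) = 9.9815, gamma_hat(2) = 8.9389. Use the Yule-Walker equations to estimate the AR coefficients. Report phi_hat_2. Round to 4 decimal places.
\hat\phi_{2} = 0.1980

The Yule-Walker equations for an AR(p) process read, in matrix form,
  Gamma_p phi = r_p,   with   (Gamma_p)_{ij} = gamma(|i - j|),
                       (r_p)_i = gamma(i),   i,j = 1..p.
Substitute the sample gammas (Toeplitz matrix and right-hand side of size 2):
  Gamma_p = [[12.2778, 9.9815], [9.9815, 12.2778]]
  r_p     = [9.9815, 8.9389]
Written out:
  12.2778 phi_1 + 9.9815 phi_2 = 9.9815
  9.9815 phi_1 + 12.2778 phi_2 = 8.9389
Solve by Cramer's rule:
  det = gamma(0)^2 - gamma(1)^2 = (12.2778)^2 - (9.9815)^2 = 150.74437284 - 99.63034225 = 51.11403059
  phi_hat_1 = [gamma(1) gamma(0) - gamma(1) gamma(2)] / det = [(9.9815)(12.2778) - (9.9815)(8.9389)] / 51.11403059 = 33.32723035 / 51.11403059 = 0.652
  phi_hat_2 = [gamma(0) gamma(2) - gamma(1)^2] / det = [(12.2778)(8.9389) - (9.9815)^2] / 51.11403059 = 10.11968417 / 51.11403059 = 0.198
So phi_hat = [0.6520, 0.1980].
Therefore phi_hat_2 = 0.1980.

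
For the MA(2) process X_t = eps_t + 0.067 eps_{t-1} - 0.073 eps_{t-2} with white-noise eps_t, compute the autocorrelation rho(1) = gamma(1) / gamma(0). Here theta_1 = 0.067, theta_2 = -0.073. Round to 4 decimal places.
\rho(1) = 0.0615

For an MA(q) process with theta_0 = 1, the autocovariance is
  gamma(k) = sigma^2 * sum_{i=0..q-k} theta_i * theta_{i+k},
and rho(k) = gamma(k) / gamma(0). Sigma^2 cancels.
  numerator   = (1)*(0.067) + (0.067)*(-0.073) = 0.062109.
  denominator = (1)^2 + (0.067)^2 + (-0.073)^2 = 1.009818.
  rho(1) = 0.062109 / 1.009818 = 0.0615.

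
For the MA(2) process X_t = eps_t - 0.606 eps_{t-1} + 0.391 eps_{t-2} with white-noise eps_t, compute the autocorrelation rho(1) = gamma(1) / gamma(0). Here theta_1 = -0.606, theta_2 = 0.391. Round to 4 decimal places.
\rho(1) = -0.5545

For an MA(q) process with theta_0 = 1, the autocovariance is
  gamma(k) = sigma^2 * sum_{i=0..q-k} theta_i * theta_{i+k},
and rho(k) = gamma(k) / gamma(0). Sigma^2 cancels.
  numerator   = (1)*(-0.606) + (-0.606)*(0.391) = -0.842946.
  denominator = (1)^2 + (-0.606)^2 + (0.391)^2 = 1.520117.
  rho(1) = -0.842946 / 1.520117 = -0.5545.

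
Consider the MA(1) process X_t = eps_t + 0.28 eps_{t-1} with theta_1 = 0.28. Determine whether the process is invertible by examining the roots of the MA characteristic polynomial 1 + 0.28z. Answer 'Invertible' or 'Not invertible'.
\text{Invertible}

The MA(q) characteristic polynomial is P(z) = 1 + 0.28z.
Invertibility requires all roots to lie outside the unit circle, i.e. |z| > 1 for every root.
This is linear in z: 1 + (0.28) z = 0  =>  z = -1/(0.28) = -3.571429,  |z| = 3.571429.
Moduli of all roots: 3.5714.
All moduli strictly greater than 1? Yes.
Verdict: Invertible.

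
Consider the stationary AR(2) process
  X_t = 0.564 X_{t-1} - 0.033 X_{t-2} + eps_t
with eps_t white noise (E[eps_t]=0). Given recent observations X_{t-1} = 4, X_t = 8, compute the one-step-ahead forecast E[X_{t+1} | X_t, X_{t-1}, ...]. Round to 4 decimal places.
E[X_{t+1} \mid \mathcal F_t] = 4.3800

For an AR(p) model X_t = c + sum_i phi_i X_{t-i} + eps_t, the
one-step-ahead conditional mean is
  E[X_{t+1} | X_t, ...] = c + sum_i phi_i X_{t+1-i}.
Substitute known values:
  E[X_{t+1} | ...] = (0.564) * (8) + (-0.033) * (4)
                   = 4.3800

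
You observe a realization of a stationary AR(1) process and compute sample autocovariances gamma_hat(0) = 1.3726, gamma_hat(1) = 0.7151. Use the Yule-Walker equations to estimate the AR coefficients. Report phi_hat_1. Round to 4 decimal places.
\hat\phi_{1} = 0.5210

The Yule-Walker equations for an AR(p) process read, in matrix form,
  Gamma_p phi = r_p,   with   (Gamma_p)_{ij} = gamma(|i - j|),
                       (r_p)_i = gamma(i),   i,j = 1..p.
Substitute the sample gammas (Toeplitz matrix and right-hand side of size 1):
  Gamma_p = [[1.3726]]
  r_p     = [0.7151]
With p = 1 this is the single equation gamma(0) phi_1 = gamma(1):
  phi_hat_1 = gamma(1) / gamma(0) = 0.7151 / 1.3726 = 0.5210.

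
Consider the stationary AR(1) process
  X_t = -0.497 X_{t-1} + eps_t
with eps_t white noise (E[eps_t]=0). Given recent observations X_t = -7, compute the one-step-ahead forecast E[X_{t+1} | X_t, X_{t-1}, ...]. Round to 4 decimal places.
E[X_{t+1} \mid \mathcal F_t] = 3.4790

For an AR(p) model X_t = c + sum_i phi_i X_{t-i} + eps_t, the
one-step-ahead conditional mean is
  E[X_{t+1} | X_t, ...] = c + sum_i phi_i X_{t+1-i}.
Substitute known values:
  E[X_{t+1} | ...] = (-0.497) * (-7)
                   = 3.4790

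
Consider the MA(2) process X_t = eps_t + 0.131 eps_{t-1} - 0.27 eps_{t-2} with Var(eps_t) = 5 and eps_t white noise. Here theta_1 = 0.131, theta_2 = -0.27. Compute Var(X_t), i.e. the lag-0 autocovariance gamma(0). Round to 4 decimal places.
\gamma(0) = 5.4503

For an MA(q) process X_t = eps_t + sum_i theta_i eps_{t-i} with
Var(eps_t) = sigma^2, the variance is
  gamma(0) = sigma^2 * (1 + sum_i theta_i^2).
  sum_i theta_i^2 = (0.131)^2 + (-0.27)^2 = 0.017161 + 0.0729 = 0.090061.
  gamma(0) = 5 * (1 + 0.090061) = 5 * 1.090061 = 5.450305, which rounds to 5.4503.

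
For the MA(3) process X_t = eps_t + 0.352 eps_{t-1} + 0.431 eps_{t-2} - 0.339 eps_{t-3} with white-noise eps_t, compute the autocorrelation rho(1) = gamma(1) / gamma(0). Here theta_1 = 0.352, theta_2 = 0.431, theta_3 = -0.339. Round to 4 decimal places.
\rho(1) = 0.2510

For an MA(q) process with theta_0 = 1, the autocovariance is
  gamma(k) = sigma^2 * sum_{i=0..q-k} theta_i * theta_{i+k},
and rho(k) = gamma(k) / gamma(0). Sigma^2 cancels.
  numerator   = (1)*(0.352) + (0.352)*(0.431) + (0.431)*(-0.339) = 0.357603.
  denominator = (1)^2 + (0.352)^2 + (0.431)^2 + (-0.339)^2 = 1.424586.
  rho(1) = 0.357603 / 1.424586 = 0.2510.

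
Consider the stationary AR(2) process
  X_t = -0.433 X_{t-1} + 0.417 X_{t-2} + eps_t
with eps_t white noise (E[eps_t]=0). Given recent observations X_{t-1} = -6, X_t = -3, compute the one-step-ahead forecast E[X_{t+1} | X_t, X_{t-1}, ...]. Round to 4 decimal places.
E[X_{t+1} \mid \mathcal F_t] = -1.2030

For an AR(p) model X_t = c + sum_i phi_i X_{t-i} + eps_t, the
one-step-ahead conditional mean is
  E[X_{t+1} | X_t, ...] = c + sum_i phi_i X_{t+1-i}.
Substitute known values:
  E[X_{t+1} | ...] = (-0.433) * (-3) + (0.417) * (-6)
                   = -1.2030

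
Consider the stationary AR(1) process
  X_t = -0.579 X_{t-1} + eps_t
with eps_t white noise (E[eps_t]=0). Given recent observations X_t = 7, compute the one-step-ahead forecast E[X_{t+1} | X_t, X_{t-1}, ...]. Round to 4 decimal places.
E[X_{t+1} \mid \mathcal F_t] = -4.0530

For an AR(p) model X_t = c + sum_i phi_i X_{t-i} + eps_t, the
one-step-ahead conditional mean is
  E[X_{t+1} | X_t, ...] = c + sum_i phi_i X_{t+1-i}.
Substitute known values:
  E[X_{t+1} | ...] = (-0.579) * (7)
                   = -4.0530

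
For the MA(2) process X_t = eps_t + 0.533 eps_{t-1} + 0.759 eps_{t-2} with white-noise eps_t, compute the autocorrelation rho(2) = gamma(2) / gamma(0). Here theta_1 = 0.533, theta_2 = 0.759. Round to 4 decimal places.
\rho(2) = 0.4080

For an MA(q) process with theta_0 = 1, the autocovariance is
  gamma(k) = sigma^2 * sum_{i=0..q-k} theta_i * theta_{i+k},
and rho(k) = gamma(k) / gamma(0). Sigma^2 cancels.
  numerator   = (1)*(0.759) = 0.759.
  denominator = (1)^2 + (0.533)^2 + (0.759)^2 = 1.86017.
  rho(2) = 0.759 / 1.86017 = 0.4080.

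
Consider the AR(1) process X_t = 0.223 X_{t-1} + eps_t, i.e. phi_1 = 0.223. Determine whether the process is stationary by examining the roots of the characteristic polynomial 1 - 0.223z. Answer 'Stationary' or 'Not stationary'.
\text{Stationary}

The AR(p) characteristic polynomial is P(z) = 1 - 0.223z.
Stationarity requires all roots to lie outside the unit circle, i.e. |z| > 1 for every root.
This is linear in z: 1 + (-0.223) z = 0  =>  z = -1/(-0.223) = 4.484305,  |z| = 4.484305.
Moduli of all roots: 4.4843.
All moduli strictly greater than 1? Yes.
Verdict: Stationary.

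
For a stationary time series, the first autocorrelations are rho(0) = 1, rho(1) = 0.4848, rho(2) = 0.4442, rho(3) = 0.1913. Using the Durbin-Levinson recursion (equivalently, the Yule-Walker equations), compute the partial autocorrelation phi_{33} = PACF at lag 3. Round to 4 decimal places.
\phi_{33} = -0.1381

The PACF at lag k is phi_{kk}, the last component of the solution
to the Yule-Walker system G_k phi = r_k where
  (G_k)_{ij} = rho(|i - j|), (r_k)_i = rho(i), i,j = 1..k.
Equivalently, Durbin-Levinson gives phi_{kk} iteratively:
  phi_{11} = rho(1)
  phi_{kk} = [rho(k) - sum_{j=1..k-1} phi_{k-1,j} rho(k-j)]
            / [1 - sum_{j=1..k-1} phi_{k-1,j} rho(j)],
  phi_{k,j} = phi_{k-1,j} - phi_{kk} phi_{k-1,k-j},  j = 1..k-1.
Step k = 1:
  phi_11 = rho(1) = 0.4848.
Step k = 2:
  phi_22 = [rho(2) - phi_11 rho(1)] / [1 - phi_11 rho(1)] = [0.4442 - (0.4848)(0.4848)] / [1 - (0.4848)(0.4848)]
         = 0.20916896 / 0.76496896 = 0.273435.
  Update: phi_21 = phi_11 - phi_22 phi_11 = 0.4848 - (0.273435)(0.4848) = 0.352239.
Step k = 3:
  phi_33 = [rho(3) - phi_21 rho(2) - phi_22 rho(1)] / [1 - phi_21 rho(1) - phi_22 rho(2)]
    numerator   = 0.1913 - (0.352239)(0.4442) - (0.273435)(0.4848) = -0.09772561
    denominator = 1 - (0.352239)(0.4848) - (0.273435)(0.4442) = 0.70777493
  phi_33 = -0.09772561 / 0.70777493 = -0.1381.
Therefore phi_{33} = -0.1381.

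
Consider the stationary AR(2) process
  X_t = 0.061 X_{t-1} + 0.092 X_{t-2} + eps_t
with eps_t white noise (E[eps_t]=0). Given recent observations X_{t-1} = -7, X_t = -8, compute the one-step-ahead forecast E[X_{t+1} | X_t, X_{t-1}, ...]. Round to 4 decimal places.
E[X_{t+1} \mid \mathcal F_t] = -1.1320

For an AR(p) model X_t = c + sum_i phi_i X_{t-i} + eps_t, the
one-step-ahead conditional mean is
  E[X_{t+1} | X_t, ...] = c + sum_i phi_i X_{t+1-i}.
Substitute known values:
  E[X_{t+1} | ...] = (0.061) * (-8) + (0.092) * (-7)
                   = -1.1320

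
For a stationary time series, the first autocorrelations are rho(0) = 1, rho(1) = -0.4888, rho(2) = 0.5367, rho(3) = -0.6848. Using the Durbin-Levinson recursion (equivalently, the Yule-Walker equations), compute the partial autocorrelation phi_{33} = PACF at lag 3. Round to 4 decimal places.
\phi_{33} = -0.5180

The PACF at lag k is phi_{kk}, the last component of the solution
to the Yule-Walker system G_k phi = r_k where
  (G_k)_{ij} = rho(|i - j|), (r_k)_i = rho(i), i,j = 1..k.
Equivalently, Durbin-Levinson gives phi_{kk} iteratively:
  phi_{11} = rho(1)
  phi_{kk} = [rho(k) - sum_{j=1..k-1} phi_{k-1,j} rho(k-j)]
            / [1 - sum_{j=1..k-1} phi_{k-1,j} rho(j)],
  phi_{k,j} = phi_{k-1,j} - phi_{kk} phi_{k-1,k-j},  j = 1..k-1.
Step k = 1:
  phi_11 = rho(1) = -0.4888.
Step k = 2:
  phi_22 = [rho(2) - phi_11 rho(1)] / [1 - phi_11 rho(1)] = [0.5367 - (-0.4888)(-0.4888)] / [1 - (-0.4888)(-0.4888)]
         = 0.29777456 / 0.76107456 = 0.391255.
  Update: phi_21 = phi_11 - phi_22 phi_11 = -0.4888 - (0.391255)(-0.4888) = -0.297554.
Step k = 3:
  phi_33 = [rho(3) - phi_21 rho(2) - phi_22 rho(1)] / [1 - phi_21 rho(1) - phi_22 rho(2)]
    numerator   = -0.6848 - (-0.297554)(0.5367) - (0.391255)(-0.4888) = -0.33385693
    denominator = 1 - (-0.297554)(-0.4888) - (0.391255)(0.5367) = 0.64456864
  phi_33 = -0.33385693 / 0.64456864 = -0.518.
Therefore phi_{33} = -0.5180.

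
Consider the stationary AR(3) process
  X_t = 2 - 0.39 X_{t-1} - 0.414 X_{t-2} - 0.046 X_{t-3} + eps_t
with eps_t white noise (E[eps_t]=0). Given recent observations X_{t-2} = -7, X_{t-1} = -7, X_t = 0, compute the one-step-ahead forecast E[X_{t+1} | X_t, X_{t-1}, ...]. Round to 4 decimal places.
E[X_{t+1} \mid \mathcal F_t] = 5.2200

For an AR(p) model X_t = c + sum_i phi_i X_{t-i} + eps_t, the
one-step-ahead conditional mean is
  E[X_{t+1} | X_t, ...] = c + sum_i phi_i X_{t+1-i}.
Substitute known values:
  E[X_{t+1} | ...] = 2 + (-0.39) * (0) + (-0.414) * (-7) + (-0.046) * (-7)
                   = 5.2200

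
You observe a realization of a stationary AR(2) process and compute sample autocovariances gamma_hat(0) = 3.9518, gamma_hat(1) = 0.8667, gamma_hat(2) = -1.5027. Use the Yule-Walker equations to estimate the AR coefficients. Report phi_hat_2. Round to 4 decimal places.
\hat\phi_{2} = -0.4500

The Yule-Walker equations for an AR(p) process read, in matrix form,
  Gamma_p phi = r_p,   with   (Gamma_p)_{ij} = gamma(|i - j|),
                       (r_p)_i = gamma(i),   i,j = 1..p.
Substitute the sample gammas (Toeplitz matrix and right-hand side of size 2):
  Gamma_p = [[3.9518, 0.8667], [0.8667, 3.9518]]
  r_p     = [0.8667, -1.5027]
Written out:
  3.9518 phi_1 + 0.8667 phi_2 = 0.8667
  0.8667 phi_1 + 3.9518 phi_2 = -1.5027
Solve by Cramer's rule:
  det = gamma(0)^2 - gamma(1)^2 = (3.9518)^2 - (0.8667)^2 = 15.61672324 - 0.75116889 = 14.86555435
  phi_hat_1 = [gamma(1) gamma(0) - gamma(1) gamma(2)] / det = [(0.8667)(3.9518) - (0.8667)(-1.5027)] / 14.86555435 = 4.72741515 / 14.86555435 = 0.318
  phi_hat_2 = [gamma(0) gamma(2) - gamma(1)^2] / det = [(3.9518)(-1.5027) - (0.8667)^2] / 14.86555435 = -6.68953875 / 14.86555435 = -0.45
So phi_hat = [0.3180, -0.4500].
Therefore phi_hat_2 = -0.4500.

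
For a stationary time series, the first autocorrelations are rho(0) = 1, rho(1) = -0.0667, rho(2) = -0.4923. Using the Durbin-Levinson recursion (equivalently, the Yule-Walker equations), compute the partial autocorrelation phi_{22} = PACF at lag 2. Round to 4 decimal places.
\phi_{22} = -0.4990

The PACF at lag k is phi_{kk}, the last component of the solution
to the Yule-Walker system G_k phi = r_k where
  (G_k)_{ij} = rho(|i - j|), (r_k)_i = rho(i), i,j = 1..k.
Equivalently, Durbin-Levinson gives phi_{kk} iteratively:
  phi_{11} = rho(1)
  phi_{kk} = [rho(k) - sum_{j=1..k-1} phi_{k-1,j} rho(k-j)]
            / [1 - sum_{j=1..k-1} phi_{k-1,j} rho(j)],
  phi_{k,j} = phi_{k-1,j} - phi_{kk} phi_{k-1,k-j},  j = 1..k-1.
Step k = 1:
  phi_11 = rho(1) = -0.0667.
Step k = 2:
  phi_22 = [rho(2) - phi_11 rho(1)] / [1 - phi_11 rho(1)] = [-0.4923 - (-0.0667)(-0.0667)] / [1 - (-0.0667)(-0.0667)]
         = -0.49674889 / 0.99555111 = -0.499.
Therefore phi_{22} = -0.4990.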